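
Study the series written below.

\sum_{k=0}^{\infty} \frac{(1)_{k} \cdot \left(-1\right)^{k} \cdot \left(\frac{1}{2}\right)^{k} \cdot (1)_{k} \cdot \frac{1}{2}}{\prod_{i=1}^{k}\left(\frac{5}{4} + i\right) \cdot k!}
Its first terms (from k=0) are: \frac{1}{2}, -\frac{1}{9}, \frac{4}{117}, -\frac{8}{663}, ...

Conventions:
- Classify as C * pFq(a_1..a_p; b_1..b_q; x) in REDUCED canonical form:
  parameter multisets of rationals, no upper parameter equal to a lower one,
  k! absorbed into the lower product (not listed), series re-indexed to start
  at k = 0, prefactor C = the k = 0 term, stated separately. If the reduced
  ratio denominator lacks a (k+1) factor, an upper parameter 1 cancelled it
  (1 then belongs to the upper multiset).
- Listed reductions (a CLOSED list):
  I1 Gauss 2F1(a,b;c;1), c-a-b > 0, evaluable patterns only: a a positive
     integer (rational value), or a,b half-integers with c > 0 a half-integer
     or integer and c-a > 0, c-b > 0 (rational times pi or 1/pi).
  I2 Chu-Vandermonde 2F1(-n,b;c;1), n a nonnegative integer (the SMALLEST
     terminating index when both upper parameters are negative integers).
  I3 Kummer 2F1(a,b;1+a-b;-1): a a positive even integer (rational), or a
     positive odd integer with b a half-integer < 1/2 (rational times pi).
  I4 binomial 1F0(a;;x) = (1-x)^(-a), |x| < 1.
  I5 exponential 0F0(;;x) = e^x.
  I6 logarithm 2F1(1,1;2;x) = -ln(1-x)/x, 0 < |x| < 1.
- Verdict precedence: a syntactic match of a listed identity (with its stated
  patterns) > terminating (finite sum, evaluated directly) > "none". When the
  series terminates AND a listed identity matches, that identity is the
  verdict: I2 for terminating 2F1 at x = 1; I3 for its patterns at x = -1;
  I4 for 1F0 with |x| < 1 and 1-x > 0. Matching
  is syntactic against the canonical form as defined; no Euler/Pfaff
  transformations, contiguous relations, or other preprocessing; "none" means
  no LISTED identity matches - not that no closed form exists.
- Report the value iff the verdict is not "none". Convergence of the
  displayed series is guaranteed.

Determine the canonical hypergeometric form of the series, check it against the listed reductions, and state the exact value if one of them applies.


The series (x = -\frac{1}{2}) is 2F1: upper {1, 1}, lower {\frac{9}{4}}, prefactor \frac{1}{2}. Verdict: none - this 2F1 at x = -\frac{1}{2} matches no listed pattern, and upper {1, 1} holds no stopper.

First insight: t_0 being \frac{1}{2}, the (-1)^k factor (C = 1/2) folds into the argument's sign.
Ratio: r(k) = -\frac{1}{2} * (k+1) (k+1) / [(k+\frac{9}{4}) (k+1)] - rational in k. x = -\frac{1}{2}; t_0 = \frac{1}{2}; negate the roots.


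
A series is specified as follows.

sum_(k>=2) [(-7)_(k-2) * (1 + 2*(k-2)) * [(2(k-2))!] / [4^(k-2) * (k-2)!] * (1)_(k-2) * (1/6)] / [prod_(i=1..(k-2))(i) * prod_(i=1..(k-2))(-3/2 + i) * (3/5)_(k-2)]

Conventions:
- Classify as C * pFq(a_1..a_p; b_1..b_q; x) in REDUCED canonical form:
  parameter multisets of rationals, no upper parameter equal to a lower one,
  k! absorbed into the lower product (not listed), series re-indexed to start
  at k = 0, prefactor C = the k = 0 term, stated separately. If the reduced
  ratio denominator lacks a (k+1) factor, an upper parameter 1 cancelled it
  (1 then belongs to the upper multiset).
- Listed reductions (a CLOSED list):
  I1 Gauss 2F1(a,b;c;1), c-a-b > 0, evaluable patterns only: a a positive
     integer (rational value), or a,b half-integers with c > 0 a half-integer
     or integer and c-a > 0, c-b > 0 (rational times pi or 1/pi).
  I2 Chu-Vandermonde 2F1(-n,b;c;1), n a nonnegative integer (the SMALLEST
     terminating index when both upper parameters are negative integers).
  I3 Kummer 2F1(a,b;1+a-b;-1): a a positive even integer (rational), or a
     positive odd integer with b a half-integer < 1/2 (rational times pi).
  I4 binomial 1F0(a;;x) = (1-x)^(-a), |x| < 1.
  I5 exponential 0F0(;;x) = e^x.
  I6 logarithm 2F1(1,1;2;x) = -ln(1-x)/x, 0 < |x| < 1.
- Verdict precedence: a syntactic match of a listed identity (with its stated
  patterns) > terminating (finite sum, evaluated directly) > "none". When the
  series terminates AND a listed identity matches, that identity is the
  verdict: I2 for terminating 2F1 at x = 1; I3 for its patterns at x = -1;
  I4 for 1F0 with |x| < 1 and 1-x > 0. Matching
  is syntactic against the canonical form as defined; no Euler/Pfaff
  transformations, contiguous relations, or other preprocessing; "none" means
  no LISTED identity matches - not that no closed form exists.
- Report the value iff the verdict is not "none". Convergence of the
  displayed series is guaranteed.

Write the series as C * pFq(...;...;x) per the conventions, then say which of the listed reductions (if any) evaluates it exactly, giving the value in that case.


Canonical form: C = 1/6 times 3F2 with upper {-7, 1, 3/2}, lower {-1/2, 3/5}, x = 1. Verdict: terminating - no listed pattern fits, but -7 in the upper list cuts the series at k = 7; direct evaluation. Hence: 18/253.

Key step: t_0 = 1/6 here, and the (2k+1) factor (C = 1/6, x = 1) shifts (1/2)_k to (3/2)_k.
Step ratio: r(k) = 1 * (k-7) (k+1) (k+3/2) / [(k-1/2) (k+3/5) (k+1)] ; factor over Q: parameters, x = 1, and C = 1/6.


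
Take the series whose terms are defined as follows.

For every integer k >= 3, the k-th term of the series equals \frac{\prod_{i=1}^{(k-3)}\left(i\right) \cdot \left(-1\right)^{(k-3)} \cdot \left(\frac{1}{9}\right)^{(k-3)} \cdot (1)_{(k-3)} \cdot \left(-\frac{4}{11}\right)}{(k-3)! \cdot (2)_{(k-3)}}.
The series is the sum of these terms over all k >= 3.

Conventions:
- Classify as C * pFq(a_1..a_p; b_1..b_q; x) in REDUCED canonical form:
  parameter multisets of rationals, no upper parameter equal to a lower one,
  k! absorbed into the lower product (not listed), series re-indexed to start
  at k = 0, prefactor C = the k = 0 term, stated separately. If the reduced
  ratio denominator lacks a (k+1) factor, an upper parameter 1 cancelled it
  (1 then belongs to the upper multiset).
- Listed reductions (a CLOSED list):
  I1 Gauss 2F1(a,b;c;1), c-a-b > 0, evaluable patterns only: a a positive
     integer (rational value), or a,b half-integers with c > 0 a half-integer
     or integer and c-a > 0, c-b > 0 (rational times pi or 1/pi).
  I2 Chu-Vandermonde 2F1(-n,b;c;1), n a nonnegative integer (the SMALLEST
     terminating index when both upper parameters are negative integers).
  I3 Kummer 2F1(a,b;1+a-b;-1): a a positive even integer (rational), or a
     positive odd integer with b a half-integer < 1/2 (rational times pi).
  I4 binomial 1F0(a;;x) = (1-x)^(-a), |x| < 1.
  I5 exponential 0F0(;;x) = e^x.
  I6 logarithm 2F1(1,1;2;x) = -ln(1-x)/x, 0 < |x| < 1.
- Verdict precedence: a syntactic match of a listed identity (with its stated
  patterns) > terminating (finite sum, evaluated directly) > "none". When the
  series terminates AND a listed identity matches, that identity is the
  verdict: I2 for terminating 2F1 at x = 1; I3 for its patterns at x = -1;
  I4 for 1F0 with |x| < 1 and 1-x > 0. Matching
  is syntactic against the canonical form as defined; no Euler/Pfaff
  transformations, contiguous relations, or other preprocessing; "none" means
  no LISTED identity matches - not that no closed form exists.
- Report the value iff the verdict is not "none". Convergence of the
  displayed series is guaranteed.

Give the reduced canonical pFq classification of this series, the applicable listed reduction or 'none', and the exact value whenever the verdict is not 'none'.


With C = -\frac{4}{11}: the canonical form is 2F1(1, 1; 2; -\frac{1}{9}). Verdict: this is the logarithmic series (I6) (the logarithm: parameters (1,1;2), x = -\frac{1}{9}). Value: \left(-\frac{36}{11}\right) \cdot \ln\left(\frac{10}{9}\right).

Key observation: x = -\frac{1}{9} and the (-1)^k factor (C = -4/11, x = -1/9) folds into the argument's sign.
Step ratio: r(k) = -\frac{1}{9} * (k+1) (k+1) / [(k+2) (k+1)] - rational in k, leading ratio -\frac{1}{9}; with t_0 = -\frac{4}{11}, classification follows.


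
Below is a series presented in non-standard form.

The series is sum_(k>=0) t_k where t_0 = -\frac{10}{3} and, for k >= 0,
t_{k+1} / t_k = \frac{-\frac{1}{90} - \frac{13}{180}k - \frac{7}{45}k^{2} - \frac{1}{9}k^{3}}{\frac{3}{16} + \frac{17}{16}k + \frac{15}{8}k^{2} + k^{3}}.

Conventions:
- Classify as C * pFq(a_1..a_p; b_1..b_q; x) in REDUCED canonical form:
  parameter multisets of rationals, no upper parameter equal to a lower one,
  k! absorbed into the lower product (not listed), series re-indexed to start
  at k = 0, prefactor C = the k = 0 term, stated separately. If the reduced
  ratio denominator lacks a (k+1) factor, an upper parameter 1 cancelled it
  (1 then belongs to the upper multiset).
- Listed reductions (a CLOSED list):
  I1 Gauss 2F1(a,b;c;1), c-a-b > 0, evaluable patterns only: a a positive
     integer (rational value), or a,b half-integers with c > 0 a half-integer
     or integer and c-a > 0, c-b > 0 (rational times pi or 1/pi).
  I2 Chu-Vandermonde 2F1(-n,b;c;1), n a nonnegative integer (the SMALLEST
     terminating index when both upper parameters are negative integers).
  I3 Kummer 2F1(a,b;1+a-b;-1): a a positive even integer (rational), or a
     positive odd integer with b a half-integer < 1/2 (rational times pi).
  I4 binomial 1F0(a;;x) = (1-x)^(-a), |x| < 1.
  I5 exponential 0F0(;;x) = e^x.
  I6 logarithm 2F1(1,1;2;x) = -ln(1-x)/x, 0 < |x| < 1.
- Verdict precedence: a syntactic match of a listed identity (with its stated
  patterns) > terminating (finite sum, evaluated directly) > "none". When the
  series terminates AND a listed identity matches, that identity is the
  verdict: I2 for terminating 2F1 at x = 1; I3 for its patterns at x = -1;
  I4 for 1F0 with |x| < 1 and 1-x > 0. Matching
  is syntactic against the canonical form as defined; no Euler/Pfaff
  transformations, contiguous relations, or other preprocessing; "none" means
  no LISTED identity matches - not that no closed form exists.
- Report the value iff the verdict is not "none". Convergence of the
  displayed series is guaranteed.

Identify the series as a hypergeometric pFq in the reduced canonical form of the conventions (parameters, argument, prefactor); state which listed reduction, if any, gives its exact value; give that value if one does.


The tell: with t_0 = -\frac{10}{3}, factor the ratio over Q (C = -10/3): negated roots = parameters.
Adjacent-term ratio: r(k) = -\frac{1}{9} * (k+\frac{2}{5}) (k+\frac{1}{2}) / [(k+\frac{3}{8}) (k+1)] - rational in k. x = -\frac{1}{9}; t_0 = -\frac{10}{3}; negate the roots.

Prefactor -\frac{10}{3}, argument -\frac{1}{9}: 2F1 with upper {\frac{2}{5}, \frac{1}{2}} over lower {\frac{3}{8}}. Verdict: none - at argument -\frac{1}{9} the multisets {\frac{2}{5}, \frac{1}{2}} ; {\frac{3}{8}} match no listed identity.


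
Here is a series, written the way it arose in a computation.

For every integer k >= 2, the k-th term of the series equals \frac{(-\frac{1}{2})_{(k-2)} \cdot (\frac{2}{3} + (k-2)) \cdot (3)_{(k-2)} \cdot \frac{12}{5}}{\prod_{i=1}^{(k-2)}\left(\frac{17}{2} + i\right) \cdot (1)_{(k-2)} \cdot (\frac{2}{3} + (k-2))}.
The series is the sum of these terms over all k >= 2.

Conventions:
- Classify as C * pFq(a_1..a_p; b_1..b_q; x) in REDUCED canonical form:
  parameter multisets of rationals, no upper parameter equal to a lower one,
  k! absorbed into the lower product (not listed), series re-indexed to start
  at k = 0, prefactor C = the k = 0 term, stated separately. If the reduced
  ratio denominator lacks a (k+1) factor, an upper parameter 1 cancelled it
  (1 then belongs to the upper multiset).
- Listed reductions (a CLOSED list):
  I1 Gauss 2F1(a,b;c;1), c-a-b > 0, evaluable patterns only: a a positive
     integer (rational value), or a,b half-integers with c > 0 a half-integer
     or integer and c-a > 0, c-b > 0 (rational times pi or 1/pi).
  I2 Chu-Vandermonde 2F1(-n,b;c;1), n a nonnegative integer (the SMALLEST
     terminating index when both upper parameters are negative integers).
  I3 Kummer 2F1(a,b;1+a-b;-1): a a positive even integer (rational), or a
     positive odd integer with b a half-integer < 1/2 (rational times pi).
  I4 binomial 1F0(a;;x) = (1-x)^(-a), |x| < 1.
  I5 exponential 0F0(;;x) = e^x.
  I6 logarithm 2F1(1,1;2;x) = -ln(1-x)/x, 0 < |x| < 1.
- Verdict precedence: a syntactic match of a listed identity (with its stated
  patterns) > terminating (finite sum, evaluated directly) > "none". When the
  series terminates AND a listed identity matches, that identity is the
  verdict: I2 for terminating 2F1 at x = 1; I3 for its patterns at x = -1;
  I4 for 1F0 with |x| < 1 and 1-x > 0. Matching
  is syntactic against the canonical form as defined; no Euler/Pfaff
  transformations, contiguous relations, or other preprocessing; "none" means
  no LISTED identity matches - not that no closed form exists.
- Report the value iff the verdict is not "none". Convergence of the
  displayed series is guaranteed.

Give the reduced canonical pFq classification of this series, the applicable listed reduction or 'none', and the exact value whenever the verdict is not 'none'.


Prefactor \frac{12}{5}, argument 1: 2F1 with upper {-\frac{1}{2}, 3} over lower {\frac{19}{2}}. Verdict (x = 1): Gauss's theorem (I1) applies (x = 1: the Gamma ratio telescopes since c-a-b = 7 > 0 and a = 3 in Z>0). Value: \frac{221}{112}.

First insight: with t_0 = \frac{12}{5}, the factor k + 2/3 cancels (top and bottom), leaving C = 12/5.
Consecutive-term ratio: r(k) = 1 * (k-\frac{1}{2}) (k+3) / [(k+\frac{19}{2}) (k+1)] - poly over poly, x = 1 from leading terms; C = \frac{12}{5} at k = 0.


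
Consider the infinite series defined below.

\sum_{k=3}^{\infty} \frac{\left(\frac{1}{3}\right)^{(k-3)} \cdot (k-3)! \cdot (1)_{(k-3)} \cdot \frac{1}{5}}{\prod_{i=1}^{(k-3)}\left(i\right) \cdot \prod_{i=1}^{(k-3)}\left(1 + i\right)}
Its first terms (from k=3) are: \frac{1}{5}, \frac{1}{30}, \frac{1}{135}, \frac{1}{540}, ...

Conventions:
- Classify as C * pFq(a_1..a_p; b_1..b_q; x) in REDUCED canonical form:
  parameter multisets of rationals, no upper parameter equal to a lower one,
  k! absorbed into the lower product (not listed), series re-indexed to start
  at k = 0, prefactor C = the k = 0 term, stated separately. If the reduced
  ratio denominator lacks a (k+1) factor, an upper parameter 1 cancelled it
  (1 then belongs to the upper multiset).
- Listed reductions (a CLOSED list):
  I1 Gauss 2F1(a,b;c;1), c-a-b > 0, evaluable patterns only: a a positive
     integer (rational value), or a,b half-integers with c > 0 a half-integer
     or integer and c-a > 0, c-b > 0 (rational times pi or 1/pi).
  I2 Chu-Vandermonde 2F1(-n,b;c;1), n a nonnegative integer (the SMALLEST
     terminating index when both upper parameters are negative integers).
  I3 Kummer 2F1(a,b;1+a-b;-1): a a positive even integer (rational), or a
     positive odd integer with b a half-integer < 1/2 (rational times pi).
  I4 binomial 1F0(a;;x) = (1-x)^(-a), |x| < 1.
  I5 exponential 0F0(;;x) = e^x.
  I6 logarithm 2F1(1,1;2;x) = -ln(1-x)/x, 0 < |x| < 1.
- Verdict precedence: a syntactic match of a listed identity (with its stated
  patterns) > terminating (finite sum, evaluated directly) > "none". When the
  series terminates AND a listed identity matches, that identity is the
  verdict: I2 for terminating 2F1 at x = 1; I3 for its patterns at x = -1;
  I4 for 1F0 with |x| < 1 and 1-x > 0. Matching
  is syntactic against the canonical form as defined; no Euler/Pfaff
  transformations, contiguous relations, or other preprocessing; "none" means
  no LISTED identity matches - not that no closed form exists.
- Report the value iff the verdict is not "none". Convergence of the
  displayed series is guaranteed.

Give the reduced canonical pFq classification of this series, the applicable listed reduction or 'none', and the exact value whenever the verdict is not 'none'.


At argument \frac{1}{3}: a 2F1 with upper {1, 1}, lower {2}, scaled by C = \frac{1}{5}. Verdict: the I6 logarithm reduction fires (the logarithm: parameters (1,1;2), x = \frac{1}{3}). Value: \left(-\frac{3}{5}\right) \cdot \ln\left(\frac{2}{3}\right).

First insight: x = \frac{1}{3} and the factorial ratio (prefactor 1/5) (k+a-1)!/(a-1)! is a rising factorial (a)_k.
Ratio: r(k) = \frac{1}{3} * (k+1) (k+1) / [(k+2) (k+1)] - rational; roots negated = parameters, x = \frac{1}{3}, C = \frac{1}{5}.


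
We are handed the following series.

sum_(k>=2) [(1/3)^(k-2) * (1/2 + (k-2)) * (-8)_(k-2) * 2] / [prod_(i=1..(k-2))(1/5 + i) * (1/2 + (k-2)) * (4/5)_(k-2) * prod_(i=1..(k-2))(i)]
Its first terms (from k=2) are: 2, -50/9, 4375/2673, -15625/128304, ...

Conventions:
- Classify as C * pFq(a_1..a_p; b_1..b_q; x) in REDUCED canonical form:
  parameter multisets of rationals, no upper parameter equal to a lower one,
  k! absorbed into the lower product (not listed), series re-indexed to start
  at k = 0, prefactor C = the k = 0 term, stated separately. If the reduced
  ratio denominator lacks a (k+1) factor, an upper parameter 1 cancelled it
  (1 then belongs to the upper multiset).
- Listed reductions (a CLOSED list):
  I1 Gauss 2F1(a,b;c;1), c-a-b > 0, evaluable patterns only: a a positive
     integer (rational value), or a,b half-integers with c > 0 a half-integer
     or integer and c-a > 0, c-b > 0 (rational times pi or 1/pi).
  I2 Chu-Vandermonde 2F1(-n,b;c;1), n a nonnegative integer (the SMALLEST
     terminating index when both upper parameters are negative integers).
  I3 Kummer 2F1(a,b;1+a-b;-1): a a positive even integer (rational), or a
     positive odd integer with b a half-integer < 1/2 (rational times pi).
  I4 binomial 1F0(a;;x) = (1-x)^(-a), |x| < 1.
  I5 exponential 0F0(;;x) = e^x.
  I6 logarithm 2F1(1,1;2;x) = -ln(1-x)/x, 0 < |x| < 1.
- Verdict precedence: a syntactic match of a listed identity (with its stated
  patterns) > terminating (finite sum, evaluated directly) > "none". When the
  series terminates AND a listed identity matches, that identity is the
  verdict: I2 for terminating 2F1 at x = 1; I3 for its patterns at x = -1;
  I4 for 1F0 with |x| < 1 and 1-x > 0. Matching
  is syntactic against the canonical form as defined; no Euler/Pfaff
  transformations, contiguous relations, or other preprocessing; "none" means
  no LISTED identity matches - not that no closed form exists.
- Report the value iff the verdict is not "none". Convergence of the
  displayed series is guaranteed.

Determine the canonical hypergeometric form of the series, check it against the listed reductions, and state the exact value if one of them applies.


Classification (C = 2): 1F2 with upper {-8}, lower {4/5, 6/5}, argument x = 1/3. Verdict: terminating. (-8)_k vanishes past k = 8, leaving a 9-term sum, computed directly. Sum: -1558365171319654946069639/764859306533751492231168.

The tell: t_0 being 2, the lower running product (prefactor 2) is a rising factorial.
Ratio: r(k) = (1/3) * (k-8) / [(k+4/5) (k+6/5) (k+1)] - rational in k. x = (1/3); t_0 = 2; negate the roots.


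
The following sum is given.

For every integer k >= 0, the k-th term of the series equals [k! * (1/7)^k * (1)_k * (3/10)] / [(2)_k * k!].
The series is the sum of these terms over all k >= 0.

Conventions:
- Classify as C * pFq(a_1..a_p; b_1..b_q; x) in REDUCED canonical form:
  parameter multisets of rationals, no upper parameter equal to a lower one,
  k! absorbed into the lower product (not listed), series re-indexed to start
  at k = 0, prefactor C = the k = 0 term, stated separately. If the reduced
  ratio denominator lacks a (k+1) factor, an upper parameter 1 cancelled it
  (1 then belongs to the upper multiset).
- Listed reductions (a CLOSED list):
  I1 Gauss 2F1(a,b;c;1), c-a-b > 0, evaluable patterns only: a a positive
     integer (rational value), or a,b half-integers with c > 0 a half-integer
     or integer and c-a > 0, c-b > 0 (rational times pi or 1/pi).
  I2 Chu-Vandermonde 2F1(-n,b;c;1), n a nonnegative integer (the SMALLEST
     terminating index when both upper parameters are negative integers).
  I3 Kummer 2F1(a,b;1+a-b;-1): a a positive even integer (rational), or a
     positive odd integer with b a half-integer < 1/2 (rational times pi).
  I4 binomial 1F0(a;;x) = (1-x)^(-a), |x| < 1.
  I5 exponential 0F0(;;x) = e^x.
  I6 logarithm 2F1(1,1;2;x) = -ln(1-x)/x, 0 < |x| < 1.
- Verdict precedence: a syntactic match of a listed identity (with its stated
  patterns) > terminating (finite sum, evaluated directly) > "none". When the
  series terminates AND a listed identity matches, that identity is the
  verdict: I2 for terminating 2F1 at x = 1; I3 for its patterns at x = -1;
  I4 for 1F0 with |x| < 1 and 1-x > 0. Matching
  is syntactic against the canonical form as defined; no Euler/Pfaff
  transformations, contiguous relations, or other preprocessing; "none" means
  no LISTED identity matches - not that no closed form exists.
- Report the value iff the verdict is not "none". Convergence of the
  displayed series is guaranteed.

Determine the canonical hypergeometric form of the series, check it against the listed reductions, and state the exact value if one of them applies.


Classification (C = 3/10): 2F1 with upper {1, 1}, lower {2}, argument x = 1/7. Verdict: logarithm (I6) applies (the logarithm: parameters (1,1;2), x = 1/7). Sum: (-21/10) * ln(6/7).

Key observation: from the first term 3/10: the factorial ratio (C = 3/10) (k+a-1)!/(a-1)! is a rising factorial (a)_k.
Ratio: r(k) = (1/7) * (k+1) (k+1) / [(k+2) (k+1)] - rational in k, leading ratio (1/7); with t_0 = 3/10, classification follows.


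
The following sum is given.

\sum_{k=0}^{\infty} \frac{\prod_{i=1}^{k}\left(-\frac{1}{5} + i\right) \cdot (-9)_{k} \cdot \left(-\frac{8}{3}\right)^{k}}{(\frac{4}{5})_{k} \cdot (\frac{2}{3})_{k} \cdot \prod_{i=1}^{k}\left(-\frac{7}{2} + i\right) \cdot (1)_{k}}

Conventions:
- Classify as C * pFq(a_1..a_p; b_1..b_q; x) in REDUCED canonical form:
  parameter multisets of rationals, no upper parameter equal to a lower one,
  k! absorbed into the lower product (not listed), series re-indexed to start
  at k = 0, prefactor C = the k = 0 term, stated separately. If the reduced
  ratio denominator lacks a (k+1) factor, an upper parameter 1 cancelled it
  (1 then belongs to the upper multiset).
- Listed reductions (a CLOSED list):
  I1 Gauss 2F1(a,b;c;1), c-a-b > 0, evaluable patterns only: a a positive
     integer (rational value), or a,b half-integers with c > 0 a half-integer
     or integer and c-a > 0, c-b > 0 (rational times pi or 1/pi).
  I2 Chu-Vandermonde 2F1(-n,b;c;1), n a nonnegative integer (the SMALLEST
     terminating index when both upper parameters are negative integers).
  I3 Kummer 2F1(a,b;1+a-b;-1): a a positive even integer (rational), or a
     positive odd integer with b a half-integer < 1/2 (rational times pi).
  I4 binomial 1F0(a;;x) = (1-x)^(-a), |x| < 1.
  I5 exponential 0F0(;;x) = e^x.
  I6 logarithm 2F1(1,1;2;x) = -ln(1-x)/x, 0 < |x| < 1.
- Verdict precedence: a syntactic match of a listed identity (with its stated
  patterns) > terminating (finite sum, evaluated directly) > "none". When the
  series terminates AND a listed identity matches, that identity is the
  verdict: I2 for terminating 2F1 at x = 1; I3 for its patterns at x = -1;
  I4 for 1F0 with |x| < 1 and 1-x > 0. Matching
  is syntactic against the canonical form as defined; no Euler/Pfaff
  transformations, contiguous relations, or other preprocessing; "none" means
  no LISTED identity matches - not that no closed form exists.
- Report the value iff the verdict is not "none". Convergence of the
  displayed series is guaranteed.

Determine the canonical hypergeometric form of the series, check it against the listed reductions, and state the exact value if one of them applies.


Key step: from the first term 1: the running product (C = 1) telescopes to a rising factorial.
Term ratio: r(k) = -\frac{8}{3} * (k-9) / [(k-\frac{5}{2}) (k+\frac{2}{3}) (k+1)] - rational in k. x = -\frac{8}{3}; t_0 = 1; negate the roots.

x = -\frac{8}{3} here; the reduced form reads 1F2, upper {-9}, lower {-\frac{5}{2}, \frac{2}{3}}, C = 1. Verdict: terminating - upper -9 stops the sum at k = 9; the 10 terms are added exactly. Sum: -\frac{1730076897073957}{1525691041875}.


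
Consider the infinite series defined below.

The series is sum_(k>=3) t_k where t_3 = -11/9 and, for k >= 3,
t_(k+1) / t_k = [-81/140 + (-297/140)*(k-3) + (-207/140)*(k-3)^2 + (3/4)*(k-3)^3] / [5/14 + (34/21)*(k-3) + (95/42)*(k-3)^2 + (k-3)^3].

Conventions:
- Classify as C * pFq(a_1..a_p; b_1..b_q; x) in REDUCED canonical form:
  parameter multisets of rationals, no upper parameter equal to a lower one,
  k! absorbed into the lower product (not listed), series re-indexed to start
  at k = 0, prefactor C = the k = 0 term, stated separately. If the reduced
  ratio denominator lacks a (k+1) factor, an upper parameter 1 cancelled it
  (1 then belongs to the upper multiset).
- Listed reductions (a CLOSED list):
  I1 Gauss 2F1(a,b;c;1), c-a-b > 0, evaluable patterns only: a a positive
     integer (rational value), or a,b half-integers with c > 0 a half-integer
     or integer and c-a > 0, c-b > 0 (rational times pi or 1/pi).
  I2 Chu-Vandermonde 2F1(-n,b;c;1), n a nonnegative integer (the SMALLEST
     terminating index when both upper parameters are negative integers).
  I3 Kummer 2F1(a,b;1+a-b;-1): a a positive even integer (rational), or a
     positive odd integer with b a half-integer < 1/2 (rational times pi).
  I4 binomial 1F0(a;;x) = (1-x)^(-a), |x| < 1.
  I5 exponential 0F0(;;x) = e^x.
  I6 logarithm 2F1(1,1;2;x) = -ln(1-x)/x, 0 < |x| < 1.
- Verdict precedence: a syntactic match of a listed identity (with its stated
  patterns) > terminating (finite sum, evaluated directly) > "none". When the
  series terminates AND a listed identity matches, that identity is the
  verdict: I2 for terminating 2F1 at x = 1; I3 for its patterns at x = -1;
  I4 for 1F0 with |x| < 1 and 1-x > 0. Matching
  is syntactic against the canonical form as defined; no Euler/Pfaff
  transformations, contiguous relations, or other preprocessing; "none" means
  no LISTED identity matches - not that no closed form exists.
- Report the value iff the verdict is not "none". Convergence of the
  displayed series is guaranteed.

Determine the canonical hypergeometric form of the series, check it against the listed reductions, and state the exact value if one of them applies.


Prefactor -11/9, argument 3/4: 2F1 with upper {-3, 3/5} over lower {5/6}. Verdict: terminating. (-3)_k vanishes past k = 3, leaving a 4-term sum, computed directly. Its exact value is -46073/191250.

Structural cue: x = (3/4) and factor the ratio over Q (C = -11/9, x = 3/4): negated roots = parameters.
Ratio: r(k) = (3/4) * (k-3) (k+3/5) / [(k+5/6) (k+1)] - rational in k, leading ratio (3/4); with t_0 = -11/9, classification follows.


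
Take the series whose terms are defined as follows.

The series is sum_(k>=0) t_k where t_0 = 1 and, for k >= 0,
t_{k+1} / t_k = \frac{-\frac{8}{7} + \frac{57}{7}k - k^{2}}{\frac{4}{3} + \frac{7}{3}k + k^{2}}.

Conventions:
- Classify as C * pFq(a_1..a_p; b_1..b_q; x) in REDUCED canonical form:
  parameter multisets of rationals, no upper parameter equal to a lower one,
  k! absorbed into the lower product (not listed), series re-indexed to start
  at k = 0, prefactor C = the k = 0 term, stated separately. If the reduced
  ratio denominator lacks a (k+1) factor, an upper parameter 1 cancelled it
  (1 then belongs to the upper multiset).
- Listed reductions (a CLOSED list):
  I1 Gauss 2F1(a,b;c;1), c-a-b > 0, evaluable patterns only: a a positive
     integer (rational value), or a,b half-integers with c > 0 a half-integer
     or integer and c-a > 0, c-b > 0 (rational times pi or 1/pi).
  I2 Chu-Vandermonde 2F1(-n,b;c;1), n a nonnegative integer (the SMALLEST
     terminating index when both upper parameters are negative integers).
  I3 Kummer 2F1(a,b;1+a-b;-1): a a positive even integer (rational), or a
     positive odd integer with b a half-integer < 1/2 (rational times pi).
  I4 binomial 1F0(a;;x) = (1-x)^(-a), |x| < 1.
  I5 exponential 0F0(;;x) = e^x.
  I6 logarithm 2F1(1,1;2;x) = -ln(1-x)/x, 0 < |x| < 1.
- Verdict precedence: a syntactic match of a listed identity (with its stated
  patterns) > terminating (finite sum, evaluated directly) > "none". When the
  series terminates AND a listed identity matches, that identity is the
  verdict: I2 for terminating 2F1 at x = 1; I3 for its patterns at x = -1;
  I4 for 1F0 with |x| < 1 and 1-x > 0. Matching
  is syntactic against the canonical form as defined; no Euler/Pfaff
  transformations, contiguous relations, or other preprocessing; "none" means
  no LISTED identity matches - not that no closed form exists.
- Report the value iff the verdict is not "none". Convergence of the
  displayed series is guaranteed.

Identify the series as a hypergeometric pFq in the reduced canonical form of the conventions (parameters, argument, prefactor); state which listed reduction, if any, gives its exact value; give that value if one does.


First insight: with t_0 = 1, roots of the ratio polynomials (C = 1, x = -1) are the negated parameters.
Term ratio: r(k) = -1 * (k-8) (k-\frac{1}{7}) / [(k+\frac{4}{3}) (k+1)] - rational in k, leading ratio -1; with t_0 = 1, classification follows.

Canonical form: C = 1 times 2F1 with upper {-8, -\frac{1}{7}}, lower {\frac{4}{3}}, x = -1. Verdict: terminating - no listed pattern fits, but -8 in the upper list cuts the series at k = 8; direct evaluation. Its exact value is -\frac{1714552681397}{421695193150}.


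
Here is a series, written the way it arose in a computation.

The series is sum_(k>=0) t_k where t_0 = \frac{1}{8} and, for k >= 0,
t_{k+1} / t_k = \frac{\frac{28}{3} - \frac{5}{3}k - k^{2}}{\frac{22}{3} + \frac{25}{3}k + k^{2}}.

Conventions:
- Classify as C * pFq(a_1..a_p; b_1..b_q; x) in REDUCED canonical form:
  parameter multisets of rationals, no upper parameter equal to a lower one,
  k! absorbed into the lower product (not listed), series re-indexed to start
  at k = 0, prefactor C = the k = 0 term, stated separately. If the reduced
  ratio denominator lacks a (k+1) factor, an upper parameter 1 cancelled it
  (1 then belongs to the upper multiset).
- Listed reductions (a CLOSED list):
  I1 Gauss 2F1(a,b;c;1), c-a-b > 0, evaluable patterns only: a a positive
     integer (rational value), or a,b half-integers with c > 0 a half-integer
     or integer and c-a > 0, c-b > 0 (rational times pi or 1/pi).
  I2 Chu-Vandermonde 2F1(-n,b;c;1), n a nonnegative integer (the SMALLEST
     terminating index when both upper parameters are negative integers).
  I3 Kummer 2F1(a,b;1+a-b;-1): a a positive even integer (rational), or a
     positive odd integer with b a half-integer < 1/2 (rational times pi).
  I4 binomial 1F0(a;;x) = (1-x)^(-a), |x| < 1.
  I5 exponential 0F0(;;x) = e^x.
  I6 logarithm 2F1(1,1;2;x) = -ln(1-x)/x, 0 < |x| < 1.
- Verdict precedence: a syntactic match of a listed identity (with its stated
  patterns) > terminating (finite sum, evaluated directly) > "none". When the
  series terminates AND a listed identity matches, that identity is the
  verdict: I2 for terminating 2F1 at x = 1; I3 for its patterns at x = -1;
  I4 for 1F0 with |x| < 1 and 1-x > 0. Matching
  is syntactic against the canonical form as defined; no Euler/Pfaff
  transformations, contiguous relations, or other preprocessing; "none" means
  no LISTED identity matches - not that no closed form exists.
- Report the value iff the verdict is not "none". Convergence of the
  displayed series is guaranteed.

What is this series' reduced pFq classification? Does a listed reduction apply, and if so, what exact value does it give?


With C = \frac{1}{8}: the canonical form is 2F1(-\frac{7}{3}, 4; \frac{22}{3}; -1). Verdict: the Kummer evaluation I3 fires (x = -1; c = \frac{22}{3} equals 1+a-b for upper {-\frac{7}{3}, 4}: listed pattern). Hence: \frac{19}{54}.

First insight: from the first term \frac{1}{8}: factor the ratio over Q (C = 1/8): negated roots = parameters.
Step ratio: r(k) = -1 * (k-\frac{7}{3}) (k+4) / [(k+\frac{22}{3}) (k+1)] - poly over poly, x = -1 from leading terms; C = \frac{1}{8} at k = 0.


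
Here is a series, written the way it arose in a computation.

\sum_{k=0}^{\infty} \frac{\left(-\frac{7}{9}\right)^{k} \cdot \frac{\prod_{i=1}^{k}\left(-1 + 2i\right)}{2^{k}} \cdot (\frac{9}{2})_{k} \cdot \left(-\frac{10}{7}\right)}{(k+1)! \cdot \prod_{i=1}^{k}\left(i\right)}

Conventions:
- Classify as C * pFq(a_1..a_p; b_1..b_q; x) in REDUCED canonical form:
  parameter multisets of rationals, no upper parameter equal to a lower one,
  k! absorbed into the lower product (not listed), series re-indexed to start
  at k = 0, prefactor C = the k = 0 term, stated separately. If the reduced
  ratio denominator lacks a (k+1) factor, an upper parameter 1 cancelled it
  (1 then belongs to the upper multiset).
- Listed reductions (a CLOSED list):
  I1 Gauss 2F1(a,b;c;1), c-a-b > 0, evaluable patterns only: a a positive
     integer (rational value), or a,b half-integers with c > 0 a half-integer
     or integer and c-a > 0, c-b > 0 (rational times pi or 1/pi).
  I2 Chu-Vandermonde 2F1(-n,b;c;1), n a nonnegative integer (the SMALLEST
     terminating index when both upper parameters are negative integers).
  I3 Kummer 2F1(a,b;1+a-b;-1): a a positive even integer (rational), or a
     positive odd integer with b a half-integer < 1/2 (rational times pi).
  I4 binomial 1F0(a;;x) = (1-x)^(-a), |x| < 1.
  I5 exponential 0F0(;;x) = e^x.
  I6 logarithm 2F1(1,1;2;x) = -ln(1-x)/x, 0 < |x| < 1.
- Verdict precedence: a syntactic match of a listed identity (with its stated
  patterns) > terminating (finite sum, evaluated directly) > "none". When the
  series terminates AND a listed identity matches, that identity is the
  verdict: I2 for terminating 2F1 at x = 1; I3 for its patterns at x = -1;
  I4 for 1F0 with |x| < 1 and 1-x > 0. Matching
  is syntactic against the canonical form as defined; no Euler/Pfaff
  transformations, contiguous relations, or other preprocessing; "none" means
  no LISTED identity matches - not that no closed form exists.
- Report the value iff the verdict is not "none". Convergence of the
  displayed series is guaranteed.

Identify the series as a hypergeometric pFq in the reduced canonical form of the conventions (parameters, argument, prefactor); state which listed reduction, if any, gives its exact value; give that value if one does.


Prefactor -\frac{10}{7}, argument -\frac{7}{9}: 2F1 with upper {\frac{1}{2}, \frac{9}{2}} over lower {2}. Verdict: none (x = -\frac{7}{9}): each listed identity misses the multisets {\frac{1}{2}, \frac{9}{2}} ; {2}.

First insight: t_0 being -\frac{10}{7}, the product of the first k integers (prefactor -10/7) is k!.
Step ratio: r(k) = -\frac{7}{9} * (k+\frac{1}{2}) (k+\frac{9}{2}) / [(k+2) (k+1)] - rational; roots negated = parameters, x = -\frac{7}{9}, C = -\frac{10}{7}.


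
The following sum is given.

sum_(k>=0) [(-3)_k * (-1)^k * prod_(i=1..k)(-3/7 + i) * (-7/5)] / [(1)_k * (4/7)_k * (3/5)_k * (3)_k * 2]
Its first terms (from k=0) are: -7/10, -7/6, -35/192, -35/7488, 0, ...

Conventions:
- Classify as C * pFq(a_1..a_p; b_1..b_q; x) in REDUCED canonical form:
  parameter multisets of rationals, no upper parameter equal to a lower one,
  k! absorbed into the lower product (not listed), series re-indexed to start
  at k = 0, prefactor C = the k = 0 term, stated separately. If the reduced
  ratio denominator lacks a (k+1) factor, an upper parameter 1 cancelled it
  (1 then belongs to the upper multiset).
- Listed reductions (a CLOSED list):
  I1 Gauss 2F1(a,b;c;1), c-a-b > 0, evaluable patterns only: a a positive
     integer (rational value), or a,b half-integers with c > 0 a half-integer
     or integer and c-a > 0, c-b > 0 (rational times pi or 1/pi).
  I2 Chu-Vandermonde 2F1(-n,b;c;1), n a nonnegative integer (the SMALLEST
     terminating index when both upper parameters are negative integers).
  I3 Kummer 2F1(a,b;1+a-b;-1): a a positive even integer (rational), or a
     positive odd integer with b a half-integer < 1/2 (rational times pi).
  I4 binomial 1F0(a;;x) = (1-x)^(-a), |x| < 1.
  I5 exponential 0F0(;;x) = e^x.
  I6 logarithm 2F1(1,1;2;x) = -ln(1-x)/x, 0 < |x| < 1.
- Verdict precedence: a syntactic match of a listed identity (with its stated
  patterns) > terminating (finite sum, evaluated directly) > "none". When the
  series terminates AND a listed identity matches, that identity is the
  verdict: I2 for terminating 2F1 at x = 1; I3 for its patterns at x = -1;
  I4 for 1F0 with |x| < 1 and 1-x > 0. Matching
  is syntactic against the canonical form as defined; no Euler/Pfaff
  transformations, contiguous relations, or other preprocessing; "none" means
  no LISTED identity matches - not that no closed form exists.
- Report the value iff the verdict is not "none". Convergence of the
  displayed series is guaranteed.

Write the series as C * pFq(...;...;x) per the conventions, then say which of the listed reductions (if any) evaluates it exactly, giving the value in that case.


Reduced: x = -1, 1F2, upper = {-3}, lower = {3/5, 3}, C = -7/10. Verdict: terminating - upper parameter -3 makes this a finite sum (last index 3), evaluated exactly. Exact value: -9611/4680.

The tell: t_0 = -7/10 here, and the parameter 4/7 appears in both the upper and lower lists and cancels.
Ratio: r(k) = (-1) * (k-3) / [(k+3/5) (k+3) (k+1)] - rational; roots negated = parameters, x = (-1), C = -7/10.


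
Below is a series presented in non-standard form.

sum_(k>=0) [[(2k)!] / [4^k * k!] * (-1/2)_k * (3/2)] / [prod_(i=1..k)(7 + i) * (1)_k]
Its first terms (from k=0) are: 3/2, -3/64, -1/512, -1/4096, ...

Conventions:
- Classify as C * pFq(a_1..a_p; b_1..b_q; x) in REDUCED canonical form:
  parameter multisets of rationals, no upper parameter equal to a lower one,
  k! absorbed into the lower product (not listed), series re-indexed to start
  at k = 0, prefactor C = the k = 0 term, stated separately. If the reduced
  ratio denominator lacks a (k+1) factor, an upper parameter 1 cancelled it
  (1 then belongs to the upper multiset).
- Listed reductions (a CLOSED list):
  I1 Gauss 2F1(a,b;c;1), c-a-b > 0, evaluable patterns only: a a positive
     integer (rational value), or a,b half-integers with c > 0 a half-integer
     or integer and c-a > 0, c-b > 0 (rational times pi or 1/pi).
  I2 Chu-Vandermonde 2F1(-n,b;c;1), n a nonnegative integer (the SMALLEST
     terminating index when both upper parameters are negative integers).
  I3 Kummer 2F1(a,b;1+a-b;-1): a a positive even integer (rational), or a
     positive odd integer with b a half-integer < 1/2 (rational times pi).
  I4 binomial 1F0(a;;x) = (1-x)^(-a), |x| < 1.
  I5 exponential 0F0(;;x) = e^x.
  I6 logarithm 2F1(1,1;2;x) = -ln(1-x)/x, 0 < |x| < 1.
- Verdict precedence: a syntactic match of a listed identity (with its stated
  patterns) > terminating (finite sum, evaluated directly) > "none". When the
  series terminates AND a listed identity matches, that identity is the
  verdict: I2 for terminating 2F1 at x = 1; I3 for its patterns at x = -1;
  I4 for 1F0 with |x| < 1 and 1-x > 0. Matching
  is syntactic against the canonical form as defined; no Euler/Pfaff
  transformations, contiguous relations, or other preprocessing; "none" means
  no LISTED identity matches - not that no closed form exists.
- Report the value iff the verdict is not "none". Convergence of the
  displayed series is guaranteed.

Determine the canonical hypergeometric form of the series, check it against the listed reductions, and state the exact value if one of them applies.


Classification (C = 3/2): 2F1 with upper {-1/2, 1/2}, lower {8}, argument x = 1. Verdict at x = 1: the half-integer Gauss pattern (I1) matches (x = 1; upper {-1/2, 1/2} half-integers, c = 8 in the evaluable pattern). Its exact value is (4194304/920205) / pi.

Key observation: x = 1 and the (2k)!/(4^k k!) block (prefactor 3/2) is the Pochhammer (1/2)_k.
Consecutive-term ratio: r(k) = 1 * (k-1/2) (k+1/2) / [(k+8) (k+1)] ; factor over Q: parameters, x = 1, and C = 3/2.


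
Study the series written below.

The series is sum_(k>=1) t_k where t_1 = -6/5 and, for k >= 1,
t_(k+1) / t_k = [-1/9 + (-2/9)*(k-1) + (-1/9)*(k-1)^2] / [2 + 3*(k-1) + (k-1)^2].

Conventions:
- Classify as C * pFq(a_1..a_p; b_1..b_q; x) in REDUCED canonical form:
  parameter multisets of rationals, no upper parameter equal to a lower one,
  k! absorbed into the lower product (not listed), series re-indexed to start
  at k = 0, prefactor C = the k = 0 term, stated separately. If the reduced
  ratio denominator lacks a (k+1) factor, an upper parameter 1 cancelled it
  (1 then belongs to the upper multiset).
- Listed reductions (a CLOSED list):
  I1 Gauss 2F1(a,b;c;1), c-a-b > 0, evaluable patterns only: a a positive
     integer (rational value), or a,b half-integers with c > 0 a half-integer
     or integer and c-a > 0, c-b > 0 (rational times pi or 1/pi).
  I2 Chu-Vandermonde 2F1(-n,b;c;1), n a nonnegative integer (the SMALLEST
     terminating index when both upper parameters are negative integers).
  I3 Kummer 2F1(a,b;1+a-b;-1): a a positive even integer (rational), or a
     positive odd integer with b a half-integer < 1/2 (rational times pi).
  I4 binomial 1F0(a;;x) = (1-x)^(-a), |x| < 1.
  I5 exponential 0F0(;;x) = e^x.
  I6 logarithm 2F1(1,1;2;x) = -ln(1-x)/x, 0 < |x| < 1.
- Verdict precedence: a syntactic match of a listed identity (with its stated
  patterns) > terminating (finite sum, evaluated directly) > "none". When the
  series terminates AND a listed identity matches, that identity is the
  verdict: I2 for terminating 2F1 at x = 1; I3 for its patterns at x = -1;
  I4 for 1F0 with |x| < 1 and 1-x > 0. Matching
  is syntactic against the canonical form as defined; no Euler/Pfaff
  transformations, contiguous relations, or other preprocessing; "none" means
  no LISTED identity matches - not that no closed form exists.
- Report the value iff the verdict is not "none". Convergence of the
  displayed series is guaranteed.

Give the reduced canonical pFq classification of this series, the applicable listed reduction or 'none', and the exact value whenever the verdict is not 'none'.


The series (x = -1/9) is 2F1: upper {1, 1}, lower {2}, prefactor -6/5. Verdict: logarithm (I6) fires (the logarithm: parameters (1,1;2), x = -1/9). Value: (-54/5) * ln(10/9).

Key observation: x = (-1/9) and factor the ratio over Q (prefactor -6/5): negated roots = parameters.
Adjacent-term ratio: r(k) = (-1/9) * (k+1) (k+1) / [(k+2) (k+1)] - rational in k, leading ratio (-1/9); with t_0 = -6/5, classification follows.
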